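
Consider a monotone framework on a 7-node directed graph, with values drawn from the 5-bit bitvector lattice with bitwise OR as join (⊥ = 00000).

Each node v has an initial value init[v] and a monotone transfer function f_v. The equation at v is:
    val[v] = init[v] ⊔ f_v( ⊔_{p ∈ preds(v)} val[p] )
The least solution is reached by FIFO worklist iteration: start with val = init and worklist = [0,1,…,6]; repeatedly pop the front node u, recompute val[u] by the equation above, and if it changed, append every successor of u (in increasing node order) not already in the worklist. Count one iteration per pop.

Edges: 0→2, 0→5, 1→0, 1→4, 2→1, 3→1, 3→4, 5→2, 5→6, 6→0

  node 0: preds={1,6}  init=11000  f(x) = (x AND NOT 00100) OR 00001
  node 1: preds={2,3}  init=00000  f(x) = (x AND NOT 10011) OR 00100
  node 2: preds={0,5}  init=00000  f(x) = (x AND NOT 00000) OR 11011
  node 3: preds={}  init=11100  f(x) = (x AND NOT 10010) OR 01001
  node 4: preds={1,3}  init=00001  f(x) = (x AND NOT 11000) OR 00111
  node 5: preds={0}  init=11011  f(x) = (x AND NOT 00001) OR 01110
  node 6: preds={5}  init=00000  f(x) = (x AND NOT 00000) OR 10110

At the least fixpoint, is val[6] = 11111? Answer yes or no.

yes

Iteration log — 12 steps:
  step 1. node 0  ⊔preds=00000  new=11001  old=11000  +wl: 
  step 2. node 1  ⊔preds=11100  new=01100  old=00000  +wl: 0
  step 3. node 2  ⊔preds=11011  new=11011  old=00000  +wl: 1
  step 4. node 3  ⊔preds=00000  new=11101  old=11100  +wl: 
  step 5. node 4  ⊔preds=11101  new=00111  old=00001  +wl: 
  step 6. node 5  ⊔preds=11001  new=11111  old=11011  +wl: 2
  step 7. node 6  ⊔preds=11111  new=11111  old=00000  +wl: 
  step 8. node 0  ⊔preds=11111  new=11011  old=11001  +wl: 5
  step 9. node 1  ⊔preds=11111  new=01100  stable
  step 10. node 2  ⊔preds=11111  new=11111  old=11011  +wl: 1
  step 11. node 5  ⊔preds=11011  new=11111  stable
  step 12. node 1  ⊔preds=11111  new=01100  stable

Least fixpoint reached:
  node 0: 11011
  node 1: 01100
  node 2: 11111
  node 3: 11101
  node 4: 00111
  node 5: 11111
  node 6: 11111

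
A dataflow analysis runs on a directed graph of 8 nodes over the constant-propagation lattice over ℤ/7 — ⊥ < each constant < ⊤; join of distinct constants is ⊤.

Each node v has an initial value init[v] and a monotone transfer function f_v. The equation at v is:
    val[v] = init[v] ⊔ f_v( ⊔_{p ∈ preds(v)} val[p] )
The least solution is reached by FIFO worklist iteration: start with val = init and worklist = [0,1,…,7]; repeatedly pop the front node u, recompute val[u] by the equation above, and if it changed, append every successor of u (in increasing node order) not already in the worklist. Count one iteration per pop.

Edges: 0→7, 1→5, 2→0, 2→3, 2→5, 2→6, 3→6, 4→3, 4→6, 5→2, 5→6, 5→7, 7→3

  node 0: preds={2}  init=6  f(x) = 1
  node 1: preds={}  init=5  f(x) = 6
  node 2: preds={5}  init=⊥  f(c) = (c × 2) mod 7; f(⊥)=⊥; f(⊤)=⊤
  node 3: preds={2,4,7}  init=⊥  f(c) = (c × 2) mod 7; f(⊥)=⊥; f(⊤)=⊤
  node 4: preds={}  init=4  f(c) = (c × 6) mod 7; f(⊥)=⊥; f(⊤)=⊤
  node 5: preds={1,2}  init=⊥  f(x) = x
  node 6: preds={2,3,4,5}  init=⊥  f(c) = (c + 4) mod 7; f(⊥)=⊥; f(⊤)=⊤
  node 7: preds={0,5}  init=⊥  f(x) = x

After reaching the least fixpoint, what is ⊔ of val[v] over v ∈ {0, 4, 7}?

Worklist (13 pops):
  #1 pop 0: in=⊥ → ⊤ (was 6); enqueue []
  #2 pop 1: in=⊥ → ⊤ (was 5); enqueue []
  #3 pop 2: in=⊥ → ⊥ (no change)
  #4 pop 3: in=4 → 1 (was ⊥); enqueue []
  #5 pop 4: in=⊥ → 4 (no change)
  #6 pop 5: in=⊤ → ⊤ (was ⊥); enqueue [2]
  #7 pop 6: in=⊤ → ⊤ (was ⊥); enqueue []
  #8 pop 7: in=⊤ → ⊤ (was ⊥); enqueue [3]
  #9 pop 2: in=⊤ → ⊤ (was ⊥); enqueue [0,5,6]
  #10 pop 3: in=⊤ → ⊤ (was 1); enqueue []
  #11 pop 0: in=⊤ → ⊤ (no change)
  #12 pop 5: in=⊤ → ⊤ (no change)
  #13 pop 6: in=⊤ → ⊤ (no change)

Fixpoint:
  val[0] = ⊤
  val[1] = ⊤
  val[2] = ⊤
  val[3] = ⊤
  val[4] = 4
  val[5] = ⊤
  val[6] = ⊤
  val[7] = ⊤

⊤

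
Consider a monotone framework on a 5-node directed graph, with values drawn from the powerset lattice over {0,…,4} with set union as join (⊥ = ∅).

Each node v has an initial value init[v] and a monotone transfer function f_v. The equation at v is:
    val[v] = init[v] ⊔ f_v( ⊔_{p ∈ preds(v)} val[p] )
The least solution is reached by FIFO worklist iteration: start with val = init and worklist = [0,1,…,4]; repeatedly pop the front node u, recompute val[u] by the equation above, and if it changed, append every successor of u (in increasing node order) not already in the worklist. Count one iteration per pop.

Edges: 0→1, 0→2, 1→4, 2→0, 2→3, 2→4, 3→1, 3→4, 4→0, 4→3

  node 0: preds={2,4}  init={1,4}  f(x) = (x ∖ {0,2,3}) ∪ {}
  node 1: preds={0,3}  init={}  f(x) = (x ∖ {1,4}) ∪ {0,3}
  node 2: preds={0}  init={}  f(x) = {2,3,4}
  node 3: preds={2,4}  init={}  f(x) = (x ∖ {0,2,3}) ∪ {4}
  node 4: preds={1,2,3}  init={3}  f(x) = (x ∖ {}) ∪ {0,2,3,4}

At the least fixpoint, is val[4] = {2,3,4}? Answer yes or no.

Trace (8 dequeues):
  [1] u=0 | in {3} | out {1,4} | ==
  [2] u=1 | in {1,4} | out {0,3} | prev {} | push {}
  [3] u=2 | in {1,4} | out {2,3,4} | prev {} | push {0}
  [4] u=3 | in {2,3,4} | out {4} | prev {} | push {1}
  [5] u=4 | in {0,2,3,4} | out {0,2,3,4} | prev {3} | push {3}
  [6] u=0 | in {0,2,3,4} | out {1,4} | ==
  [7] u=1 | in {1,4} | out {0,3} | ==
  [8] u=3 | in {0,2,3,4} | out {4} | ==

Converged values:
  [0] {1,4}
  [1] {0,3}
  [2] {2,3,4}
  [3] {4}
  [4] {0,2,3,4}

no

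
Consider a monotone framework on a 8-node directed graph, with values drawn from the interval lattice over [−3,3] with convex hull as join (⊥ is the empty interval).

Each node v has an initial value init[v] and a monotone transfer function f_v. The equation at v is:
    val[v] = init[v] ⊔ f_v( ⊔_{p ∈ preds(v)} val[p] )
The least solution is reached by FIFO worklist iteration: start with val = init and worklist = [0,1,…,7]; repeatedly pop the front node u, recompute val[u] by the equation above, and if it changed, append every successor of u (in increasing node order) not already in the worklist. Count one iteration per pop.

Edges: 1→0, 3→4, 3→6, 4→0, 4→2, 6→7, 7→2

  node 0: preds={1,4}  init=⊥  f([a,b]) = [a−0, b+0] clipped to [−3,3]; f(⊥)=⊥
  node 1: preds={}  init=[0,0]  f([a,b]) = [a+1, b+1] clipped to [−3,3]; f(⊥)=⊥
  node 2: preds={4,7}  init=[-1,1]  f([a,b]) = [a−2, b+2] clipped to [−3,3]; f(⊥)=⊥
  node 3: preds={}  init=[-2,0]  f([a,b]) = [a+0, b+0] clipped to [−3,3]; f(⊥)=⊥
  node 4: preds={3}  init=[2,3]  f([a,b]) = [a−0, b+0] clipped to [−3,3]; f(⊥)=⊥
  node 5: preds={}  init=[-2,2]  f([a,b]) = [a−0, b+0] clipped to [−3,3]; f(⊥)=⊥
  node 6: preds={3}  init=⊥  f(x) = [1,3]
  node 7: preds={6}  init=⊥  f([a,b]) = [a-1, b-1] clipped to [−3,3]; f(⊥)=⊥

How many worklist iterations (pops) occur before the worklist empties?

10

Worklist (10 pops):
  #1 pop 0: in=[0,3] → [0,3] (was ⊥); enqueue []
  #2 pop 1: in=⊥ → [0,0] (no change)
  #3 pop 2: in=[2,3] → [-1,3] (was [-1,1]); enqueue []
  #4 pop 3: in=⊥ → [-2,0] (no change)
  #5 pop 4: in=[-2,0] → [-2,3] (was [2,3]); enqueue [0,2]
  #6 pop 5: in=⊥ → [-2,2] (no change)
  #7 pop 6: in=[-2,0] → [1,3] (was ⊥); enqueue []
  #8 pop 7: in=[1,3] → [0,2] (was ⊥); enqueue []
  #9 pop 0: in=[-2,3] → [-2,3] (was [0,3]); enqueue []
  #10 pop 2: in=[-2,3] → [-3,3] (was [-1,3]); enqueue []

Fixpoint:
  val[0] = [-2,3]
  val[1] = [0,0]
  val[2] = [-3,3]
  val[3] = [-2,0]
  val[4] = [-2,3]
  val[5] = [-2,2]
  val[6] = [1,3]
  val[7] = [0,2]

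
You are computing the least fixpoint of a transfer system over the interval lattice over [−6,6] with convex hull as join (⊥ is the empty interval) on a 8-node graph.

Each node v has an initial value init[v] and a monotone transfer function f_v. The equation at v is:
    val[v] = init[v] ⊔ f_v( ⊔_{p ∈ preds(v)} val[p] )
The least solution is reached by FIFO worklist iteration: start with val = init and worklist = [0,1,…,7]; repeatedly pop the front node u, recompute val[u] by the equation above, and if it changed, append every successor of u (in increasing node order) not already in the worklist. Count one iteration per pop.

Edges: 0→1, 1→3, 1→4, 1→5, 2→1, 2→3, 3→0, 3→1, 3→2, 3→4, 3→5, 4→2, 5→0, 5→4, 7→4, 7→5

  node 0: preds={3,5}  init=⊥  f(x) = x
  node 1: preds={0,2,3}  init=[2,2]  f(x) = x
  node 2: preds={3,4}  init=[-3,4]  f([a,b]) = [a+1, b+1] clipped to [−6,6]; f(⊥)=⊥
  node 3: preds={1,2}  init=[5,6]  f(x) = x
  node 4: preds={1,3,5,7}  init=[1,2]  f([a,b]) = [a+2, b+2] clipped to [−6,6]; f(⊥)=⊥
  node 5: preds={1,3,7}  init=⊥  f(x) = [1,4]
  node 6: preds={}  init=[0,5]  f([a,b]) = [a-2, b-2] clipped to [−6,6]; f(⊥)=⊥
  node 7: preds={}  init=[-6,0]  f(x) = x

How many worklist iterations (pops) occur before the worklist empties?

13

Worklist (13 pops):
  #1 pop 0: in=[5,6] → [5,6] (was ⊥); enqueue []
  #2 pop 1: in=[-3,6] → [-3,6] (was [2,2]); enqueue []
  #3 pop 2: in=[1,6] → [-3,6] (was [-3,4]); enqueue [1]
  #4 pop 3: in=[-3,6] → [-3,6] (was [5,6]); enqueue [0,2]
  #5 pop 4: in=[-6,6] → [-4,6] (was [1,2]); enqueue []
  #6 pop 5: in=[-6,6] → [1,4] (was ⊥); enqueue [4]
  #7 pop 6: in=⊥ → [0,5] (no change)
  #8 pop 7: in=⊥ → [-6,0] (no change)
  #9 pop 1: in=[-3,6] → [-3,6] (no change)
  #10 pop 0: in=[-3,6] → [-3,6] (was [5,6]); enqueue [1]
  #11 pop 2: in=[-4,6] → [-3,6] (no change)
  #12 pop 4: in=[-6,6] → [-4,6] (no change)
  #13 pop 1: in=[-3,6] → [-3,6] (no change)

Fixpoint:
  val[0] = [-3,6]
  val[1] = [-3,6]
  val[2] = [-3,6]
  val[3] = [-3,6]
  val[4] = [-4,6]
  val[5] = [1,4]
  val[6] = [0,5]
  val[7] = [-6,0]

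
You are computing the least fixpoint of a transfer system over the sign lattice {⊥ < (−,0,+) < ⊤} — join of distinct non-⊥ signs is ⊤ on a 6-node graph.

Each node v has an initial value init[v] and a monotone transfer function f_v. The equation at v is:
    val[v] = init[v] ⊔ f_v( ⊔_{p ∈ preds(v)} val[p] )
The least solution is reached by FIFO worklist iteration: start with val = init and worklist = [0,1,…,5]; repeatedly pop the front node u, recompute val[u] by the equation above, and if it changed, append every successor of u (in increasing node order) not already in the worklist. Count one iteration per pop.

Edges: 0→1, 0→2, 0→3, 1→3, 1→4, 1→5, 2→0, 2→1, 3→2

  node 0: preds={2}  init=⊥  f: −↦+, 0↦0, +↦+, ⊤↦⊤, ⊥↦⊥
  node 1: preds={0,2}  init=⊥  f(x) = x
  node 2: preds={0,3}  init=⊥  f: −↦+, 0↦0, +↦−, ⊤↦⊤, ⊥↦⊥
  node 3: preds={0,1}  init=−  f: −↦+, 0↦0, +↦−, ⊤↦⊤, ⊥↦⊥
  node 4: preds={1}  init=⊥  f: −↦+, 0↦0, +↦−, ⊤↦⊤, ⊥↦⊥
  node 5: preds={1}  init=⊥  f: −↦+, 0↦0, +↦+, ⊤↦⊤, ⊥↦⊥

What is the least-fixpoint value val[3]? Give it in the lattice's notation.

Worklist (19 pops):
  #1 pop 0: in=⊥ → ⊥ (no change)
  #2 pop 1: in=⊥ → ⊥ (no change)
  #3 pop 2: in=− → + (was ⊥); enqueue [0,1]
  #4 pop 3: in=⊥ → − (no change)
  #5 pop 4: in=⊥ → ⊥ (no change)
  #6 pop 5: in=⊥ → ⊥ (no change)
  #7 pop 0: in=+ → + (was ⊥); enqueue [2,3]
  #8 pop 1: in=+ → + (was ⊥); enqueue [4,5]
  #9 pop 2: in=⊤ → ⊤ (was +); enqueue [0,1]
  #10 pop 3: in=+ → − (no change)
  #11 pop 4: in=+ → − (was ⊥); enqueue []
  #12 pop 5: in=+ → + (was ⊥); enqueue []
  #13 pop 0: in=⊤ → ⊤ (was +); enqueue [2,3]
  #14 pop 1: in=⊤ → ⊤ (was +); enqueue [4,5]
  #15 pop 2: in=⊤ → ⊤ (no change)
  #16 pop 3: in=⊤ → ⊤ (was −); enqueue [2]
  #17 pop 4: in=⊤ → ⊤ (was −); enqueue []
  #18 pop 5: in=⊤ → ⊤ (was +); enqueue []
  #19 pop 2: in=⊤ → ⊤ (no change)

Fixpoint:
  val[0] = ⊤
  val[1] = ⊤
  val[2] = ⊤
  val[3] = ⊤
  val[4] = ⊤
  val[5] = ⊤

⊤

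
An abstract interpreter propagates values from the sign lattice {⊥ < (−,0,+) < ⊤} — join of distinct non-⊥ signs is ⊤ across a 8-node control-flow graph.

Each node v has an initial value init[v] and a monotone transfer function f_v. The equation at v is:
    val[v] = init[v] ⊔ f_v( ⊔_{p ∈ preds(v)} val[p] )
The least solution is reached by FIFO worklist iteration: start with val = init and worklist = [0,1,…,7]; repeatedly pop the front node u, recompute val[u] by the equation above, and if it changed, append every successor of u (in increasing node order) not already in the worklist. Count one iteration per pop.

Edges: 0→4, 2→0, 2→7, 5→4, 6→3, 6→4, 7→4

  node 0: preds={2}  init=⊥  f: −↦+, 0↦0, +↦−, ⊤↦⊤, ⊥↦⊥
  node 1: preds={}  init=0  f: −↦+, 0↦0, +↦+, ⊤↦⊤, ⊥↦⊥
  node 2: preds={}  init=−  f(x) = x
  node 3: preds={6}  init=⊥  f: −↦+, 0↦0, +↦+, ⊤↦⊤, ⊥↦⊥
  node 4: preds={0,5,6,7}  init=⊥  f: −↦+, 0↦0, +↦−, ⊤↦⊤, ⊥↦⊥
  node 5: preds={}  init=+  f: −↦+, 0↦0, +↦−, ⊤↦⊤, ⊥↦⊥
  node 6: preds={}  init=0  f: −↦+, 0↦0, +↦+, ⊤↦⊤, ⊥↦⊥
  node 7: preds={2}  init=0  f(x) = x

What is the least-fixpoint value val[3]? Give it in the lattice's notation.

Trace (9 dequeues):
  [1] u=0 | in − | out + | prev ⊥ | push {}
  [2] u=1 | in ⊥ | out 0 | ==
  [3] u=2 | in ⊥ | out − | ==
  [4] u=3 | in 0 | out 0 | prev ⊥ | push {}
  [5] u=4 | in ⊤ | out ⊤ | prev ⊥ | push {}
  [6] u=5 | in ⊥ | out + | ==
  [7] u=6 | in ⊥ | out 0 | ==
  [8] u=7 | in − | out ⊤ | prev 0 | push {4}
  [9] u=4 | in ⊤ | out ⊤ | ==

Converged values:
  [0] +
  [1] 0
  [2] −
  [3] 0
  [4] ⊤
  [5] +
  [6] 0
  [7] ⊤

0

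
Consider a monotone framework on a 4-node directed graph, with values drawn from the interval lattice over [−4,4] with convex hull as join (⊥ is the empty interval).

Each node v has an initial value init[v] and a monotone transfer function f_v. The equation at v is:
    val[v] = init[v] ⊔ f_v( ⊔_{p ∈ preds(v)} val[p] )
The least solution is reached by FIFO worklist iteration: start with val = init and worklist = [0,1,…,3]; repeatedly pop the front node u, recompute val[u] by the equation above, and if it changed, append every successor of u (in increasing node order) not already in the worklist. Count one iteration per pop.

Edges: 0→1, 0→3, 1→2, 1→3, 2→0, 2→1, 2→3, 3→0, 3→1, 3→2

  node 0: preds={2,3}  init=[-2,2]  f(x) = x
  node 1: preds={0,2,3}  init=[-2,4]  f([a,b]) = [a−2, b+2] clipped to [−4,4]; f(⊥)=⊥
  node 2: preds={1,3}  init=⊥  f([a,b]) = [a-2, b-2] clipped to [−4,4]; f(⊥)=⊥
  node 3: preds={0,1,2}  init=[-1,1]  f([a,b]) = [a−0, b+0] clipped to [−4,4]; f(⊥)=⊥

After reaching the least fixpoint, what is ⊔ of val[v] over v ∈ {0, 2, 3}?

[-4,4]

Trace (8 dequeues):
  [1] u=0 | in [-1,1] | out [-2,2] | ==
  [2] u=1 | in [-2,2] | out [-4,4] | prev [-2,4] | push {}
  [3] u=2 | in [-4,4] | out [-4,2] | prev ⊥ | push {0,1}
  [4] u=3 | in [-4,4] | out [-4,4] | prev [-1,1] | push {2}
  [5] u=0 | in [-4,4] | out [-4,4] | prev [-2,2] | push {3}
  [6] u=1 | in [-4,4] | out [-4,4] | ==
  [7] u=2 | in [-4,4] | out [-4,2] | ==
  [8] u=3 | in [-4,4] | out [-4,4] | ==

Converged values:
  [0] [-4,4]
  [1] [-4,4]
  [2] [-4,2]
  [3] [-4,4]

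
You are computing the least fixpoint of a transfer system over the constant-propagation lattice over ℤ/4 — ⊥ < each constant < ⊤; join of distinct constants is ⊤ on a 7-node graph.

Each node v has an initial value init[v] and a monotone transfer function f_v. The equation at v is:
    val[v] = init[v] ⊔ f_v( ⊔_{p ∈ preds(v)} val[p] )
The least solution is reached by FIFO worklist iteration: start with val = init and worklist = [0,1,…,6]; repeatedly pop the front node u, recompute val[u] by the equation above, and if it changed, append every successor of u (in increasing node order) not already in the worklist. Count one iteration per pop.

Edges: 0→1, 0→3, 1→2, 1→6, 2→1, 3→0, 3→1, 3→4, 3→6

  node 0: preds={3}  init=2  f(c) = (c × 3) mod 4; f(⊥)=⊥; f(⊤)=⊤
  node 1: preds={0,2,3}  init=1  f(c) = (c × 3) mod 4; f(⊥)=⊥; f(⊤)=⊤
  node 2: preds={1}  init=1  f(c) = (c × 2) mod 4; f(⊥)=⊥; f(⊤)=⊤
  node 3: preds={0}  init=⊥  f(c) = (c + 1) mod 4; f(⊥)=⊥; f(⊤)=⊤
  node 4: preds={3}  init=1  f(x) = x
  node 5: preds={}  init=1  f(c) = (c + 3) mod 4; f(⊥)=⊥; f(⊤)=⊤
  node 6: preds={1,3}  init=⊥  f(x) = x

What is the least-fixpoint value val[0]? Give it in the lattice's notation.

⊤

Worklist (15 pops):
  #1 pop 0: in=⊥ → 2 (no change)
  #2 pop 1: in=⊤ → ⊤ (was 1); enqueue []
  #3 pop 2: in=⊤ → ⊤ (was 1); enqueue [1]
  #4 pop 3: in=2 → 3 (was ⊥); enqueue [0]
  #5 pop 4: in=3 → ⊤ (was 1); enqueue []
  #6 pop 5: in=⊥ → 1 (no change)
  #7 pop 6: in=⊤ → ⊤ (was ⊥); enqueue []
  #8 pop 1: in=⊤ → ⊤ (no change)
  #9 pop 0: in=3 → ⊤ (was 2); enqueue [1,3]
  #10 pop 1: in=⊤ → ⊤ (no change)
  #11 pop 3: in=⊤ → ⊤ (was 3); enqueue [0,1,4,6]
  #12 pop 0: in=⊤ → ⊤ (no change)
  #13 pop 1: in=⊤ → ⊤ (no change)
  #14 pop 4: in=⊤ → ⊤ (no change)
  #15 pop 6: in=⊤ → ⊤ (no change)

Fixpoint:
  val[0] = ⊤
  val[1] = ⊤
  val[2] = ⊤
  val[3] = ⊤
  val[4] = ⊤
  val[5] = 1
  val[6] = ⊤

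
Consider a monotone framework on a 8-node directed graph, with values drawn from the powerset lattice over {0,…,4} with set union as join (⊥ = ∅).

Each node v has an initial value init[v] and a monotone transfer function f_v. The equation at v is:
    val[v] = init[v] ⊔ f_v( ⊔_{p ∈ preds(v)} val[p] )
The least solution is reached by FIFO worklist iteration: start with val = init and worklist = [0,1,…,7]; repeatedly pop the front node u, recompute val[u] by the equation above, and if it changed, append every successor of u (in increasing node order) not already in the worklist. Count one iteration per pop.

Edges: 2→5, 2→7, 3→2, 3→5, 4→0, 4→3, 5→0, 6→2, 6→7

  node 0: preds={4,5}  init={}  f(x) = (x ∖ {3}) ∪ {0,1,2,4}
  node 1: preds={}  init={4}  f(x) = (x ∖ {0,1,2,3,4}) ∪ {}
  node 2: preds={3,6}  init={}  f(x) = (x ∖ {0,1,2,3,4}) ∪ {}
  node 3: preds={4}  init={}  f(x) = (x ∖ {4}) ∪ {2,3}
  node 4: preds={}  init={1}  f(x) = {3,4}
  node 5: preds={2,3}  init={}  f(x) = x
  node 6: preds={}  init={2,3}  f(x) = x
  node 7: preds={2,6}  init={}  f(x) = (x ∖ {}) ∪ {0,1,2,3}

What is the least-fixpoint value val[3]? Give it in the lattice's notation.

Iteration log — 11 steps:
  step 1. node 0  ⊔preds={1}  new={0,1,2,4}  old={}  +wl: 
  step 2. node 1  ⊔preds={}  new={4}  stable
  step 3. node 2  ⊔preds={2,3}  new={}  stable
  step 4. node 3  ⊔preds={1}  new={1,2,3}  old={}  +wl: 2
  step 5. node 4  ⊔preds={}  new={1,3,4}  old={1}  +wl: 0,3
  step 6. node 5  ⊔preds={1,2,3}  new={1,2,3}  old={}  +wl: 
  step 7. node 6  ⊔preds={}  new={2,3}  stable
  step 8. node 7  ⊔preds={2,3}  new={0,1,2,3}  old={}  +wl: 
  step 9. node 2  ⊔preds={1,2,3}  new={}  stable
  step 10. node 0  ⊔preds={1,2,3,4}  new={0,1,2,4}  stable
  step 11. node 3  ⊔preds={1,3,4}  new={1,2,3}  stable

Least fixpoint reached:
  node 0: {0,1,2,4}
  node 1: {4}
  node 2: {}
  node 3: {1,2,3}
  node 4: {1,3,4}
  node 5: {1,2,3}
  node 6: {2,3}
  node 7: {0,1,2,3}

{1,2,3}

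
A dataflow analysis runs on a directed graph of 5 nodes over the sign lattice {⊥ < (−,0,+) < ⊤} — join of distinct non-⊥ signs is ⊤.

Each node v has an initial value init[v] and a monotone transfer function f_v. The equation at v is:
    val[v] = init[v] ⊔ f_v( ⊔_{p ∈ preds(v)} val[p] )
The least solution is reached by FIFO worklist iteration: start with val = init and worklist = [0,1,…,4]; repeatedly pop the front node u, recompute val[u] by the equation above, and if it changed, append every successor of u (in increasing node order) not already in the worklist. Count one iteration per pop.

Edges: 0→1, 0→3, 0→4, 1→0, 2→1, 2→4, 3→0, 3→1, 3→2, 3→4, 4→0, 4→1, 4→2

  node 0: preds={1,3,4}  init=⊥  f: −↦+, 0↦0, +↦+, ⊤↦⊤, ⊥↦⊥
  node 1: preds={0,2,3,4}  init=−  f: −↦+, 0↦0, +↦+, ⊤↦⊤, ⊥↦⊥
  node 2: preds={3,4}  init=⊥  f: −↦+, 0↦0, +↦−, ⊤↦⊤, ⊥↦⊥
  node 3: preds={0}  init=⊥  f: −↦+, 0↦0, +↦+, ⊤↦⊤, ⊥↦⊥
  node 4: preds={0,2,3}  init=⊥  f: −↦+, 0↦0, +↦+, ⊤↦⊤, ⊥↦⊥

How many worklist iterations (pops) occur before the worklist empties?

15

Worklist (15 pops):
  #1 pop 0: in=− → + (was ⊥); enqueue []
  #2 pop 1: in=+ → ⊤ (was −); enqueue [0]
  #3 pop 2: in=⊥ → ⊥ (no change)
  #4 pop 3: in=+ → + (was ⊥); enqueue [1,2]
  #5 pop 4: in=+ → + (was ⊥); enqueue []
  #6 pop 0: in=⊤ → ⊤ (was +); enqueue [3,4]
  #7 pop 1: in=⊤ → ⊤ (no change)
  #8 pop 2: in=+ → − (was ⊥); enqueue [1]
  #9 pop 3: in=⊤ → ⊤ (was +); enqueue [0,2]
  #10 pop 4: in=⊤ → ⊤ (was +); enqueue []
  #11 pop 1: in=⊤ → ⊤ (no change)
  #12 pop 0: in=⊤ → ⊤ (no change)
  #13 pop 2: in=⊤ → ⊤ (was −); enqueue [1,4]
  #14 pop 1: in=⊤ → ⊤ (no change)
  #15 pop 4: in=⊤ → ⊤ (no change)

Fixpoint:
  val[0] = ⊤
  val[1] = ⊤
  val[2] = ⊤
  val[3] = ⊤
  val[4] = ⊤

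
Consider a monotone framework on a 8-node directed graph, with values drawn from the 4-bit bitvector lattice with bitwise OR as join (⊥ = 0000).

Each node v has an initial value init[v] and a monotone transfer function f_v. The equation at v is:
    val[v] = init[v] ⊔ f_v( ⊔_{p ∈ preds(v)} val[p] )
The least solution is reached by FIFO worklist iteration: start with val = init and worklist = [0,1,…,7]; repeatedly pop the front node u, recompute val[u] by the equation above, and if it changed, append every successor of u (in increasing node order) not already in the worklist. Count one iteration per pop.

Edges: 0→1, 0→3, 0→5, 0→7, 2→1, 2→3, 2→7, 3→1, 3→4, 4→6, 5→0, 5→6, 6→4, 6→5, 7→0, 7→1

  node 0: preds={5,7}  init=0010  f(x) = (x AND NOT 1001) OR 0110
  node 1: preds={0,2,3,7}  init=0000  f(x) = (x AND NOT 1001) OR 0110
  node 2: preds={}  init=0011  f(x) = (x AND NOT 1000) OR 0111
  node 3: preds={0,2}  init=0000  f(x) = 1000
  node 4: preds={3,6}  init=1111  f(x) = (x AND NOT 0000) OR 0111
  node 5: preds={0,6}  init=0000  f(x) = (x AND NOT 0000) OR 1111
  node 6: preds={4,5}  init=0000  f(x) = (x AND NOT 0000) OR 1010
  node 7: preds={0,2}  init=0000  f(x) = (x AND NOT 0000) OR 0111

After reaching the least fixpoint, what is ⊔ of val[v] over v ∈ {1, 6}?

Worklist (12 pops):
  #1 pop 0: in=0000 → 0110 (was 0010); enqueue []
  #2 pop 1: in=0111 → 0110 (was 0000); enqueue []
  #3 pop 2: in=0000 → 0111 (was 0011); enqueue [1]
  #4 pop 3: in=0111 → 1000 (was 0000); enqueue []
  #5 pop 4: in=1000 → 1111 (no change)
  #6 pop 5: in=0110 → 1111 (was 0000); enqueue [0]
  #7 pop 6: in=1111 → 1111 (was 0000); enqueue [4,5]
  #8 pop 7: in=0111 → 0111 (was 0000); enqueue []
  #9 pop 1: in=1111 → 0110 (no change)
  #10 pop 0: in=1111 → 0110 (no change)
  #11 pop 4: in=1111 → 1111 (no change)
  #12 pop 5: in=1111 → 1111 (no change)

Fixpoint:
  val[0] = 0110
  val[1] = 0110
  val[2] = 0111
  val[3] = 1000
  val[4] = 1111
  val[5] = 1111
  val[6] = 1111
  val[7] = 0111

1111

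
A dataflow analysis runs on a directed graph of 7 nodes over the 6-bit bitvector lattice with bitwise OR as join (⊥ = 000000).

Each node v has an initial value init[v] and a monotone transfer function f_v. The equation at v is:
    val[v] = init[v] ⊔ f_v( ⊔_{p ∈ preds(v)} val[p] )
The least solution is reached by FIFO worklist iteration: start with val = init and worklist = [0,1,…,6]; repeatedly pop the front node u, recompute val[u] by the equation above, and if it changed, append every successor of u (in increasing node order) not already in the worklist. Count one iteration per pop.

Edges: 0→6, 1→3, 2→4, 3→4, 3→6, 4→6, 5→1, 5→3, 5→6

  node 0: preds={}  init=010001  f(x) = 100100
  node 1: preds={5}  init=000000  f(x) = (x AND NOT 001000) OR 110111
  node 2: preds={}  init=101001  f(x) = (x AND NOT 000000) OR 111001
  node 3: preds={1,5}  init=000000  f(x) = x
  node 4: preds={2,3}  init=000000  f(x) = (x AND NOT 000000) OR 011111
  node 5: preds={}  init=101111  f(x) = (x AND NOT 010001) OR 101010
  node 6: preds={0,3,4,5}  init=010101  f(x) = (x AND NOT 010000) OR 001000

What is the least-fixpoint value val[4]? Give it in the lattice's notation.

111111

Iteration log — 7 steps:
  step 1. node 0  ⊔preds=000000  new=110101  old=010001  +wl: 
  step 2. node 1  ⊔preds=101111  new=110111  old=000000  +wl: 
  step 3. node 2  ⊔preds=000000  new=111001  old=101001  +wl: 
  step 4. node 3  ⊔preds=111111  new=111111  old=000000  +wl: 
  step 5. node 4  ⊔preds=111111  new=111111  old=000000  +wl: 
  step 6. node 5  ⊔preds=000000  new=101111  stable
  step 7. node 6  ⊔preds=111111  new=111111  old=010101  +wl: 

Least fixpoint reached:
  node 0: 110101
  node 1: 110111
  node 2: 111001
  node 3: 111111
  node 4: 111111
  node 5: 101111
  node 6: 111111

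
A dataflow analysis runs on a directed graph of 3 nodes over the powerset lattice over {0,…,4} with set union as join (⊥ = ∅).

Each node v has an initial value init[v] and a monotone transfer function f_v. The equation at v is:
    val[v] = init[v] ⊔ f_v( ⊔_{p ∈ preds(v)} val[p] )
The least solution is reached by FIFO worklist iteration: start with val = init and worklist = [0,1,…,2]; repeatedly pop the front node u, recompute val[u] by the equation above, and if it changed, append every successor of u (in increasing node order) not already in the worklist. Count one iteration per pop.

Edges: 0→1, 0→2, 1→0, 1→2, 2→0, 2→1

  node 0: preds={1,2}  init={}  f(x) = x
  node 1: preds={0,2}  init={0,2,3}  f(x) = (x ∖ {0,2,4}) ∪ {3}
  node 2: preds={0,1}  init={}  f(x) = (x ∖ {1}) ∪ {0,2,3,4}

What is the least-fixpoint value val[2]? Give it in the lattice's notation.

{0,2,3,4}

Trace (6 dequeues):
  [1] u=0 | in {0,2,3} | out {0,2,3} | prev {} | push {}
  [2] u=1 | in {0,2,3} | out {0,2,3} | ==
  [3] u=2 | in {0,2,3} | out {0,2,3,4} | prev {} | push {0,1}
  [4] u=0 | in {0,2,3,4} | out {0,2,3,4} | prev {0,2,3} | push {2}
  [5] u=1 | in {0,2,3,4} | out {0,2,3} | ==
  [6] u=2 | in {0,2,3,4} | out {0,2,3,4} | ==

Converged values:
  [0] {0,2,3,4}
  [1] {0,2,3}
  [2] {0,2,3,4}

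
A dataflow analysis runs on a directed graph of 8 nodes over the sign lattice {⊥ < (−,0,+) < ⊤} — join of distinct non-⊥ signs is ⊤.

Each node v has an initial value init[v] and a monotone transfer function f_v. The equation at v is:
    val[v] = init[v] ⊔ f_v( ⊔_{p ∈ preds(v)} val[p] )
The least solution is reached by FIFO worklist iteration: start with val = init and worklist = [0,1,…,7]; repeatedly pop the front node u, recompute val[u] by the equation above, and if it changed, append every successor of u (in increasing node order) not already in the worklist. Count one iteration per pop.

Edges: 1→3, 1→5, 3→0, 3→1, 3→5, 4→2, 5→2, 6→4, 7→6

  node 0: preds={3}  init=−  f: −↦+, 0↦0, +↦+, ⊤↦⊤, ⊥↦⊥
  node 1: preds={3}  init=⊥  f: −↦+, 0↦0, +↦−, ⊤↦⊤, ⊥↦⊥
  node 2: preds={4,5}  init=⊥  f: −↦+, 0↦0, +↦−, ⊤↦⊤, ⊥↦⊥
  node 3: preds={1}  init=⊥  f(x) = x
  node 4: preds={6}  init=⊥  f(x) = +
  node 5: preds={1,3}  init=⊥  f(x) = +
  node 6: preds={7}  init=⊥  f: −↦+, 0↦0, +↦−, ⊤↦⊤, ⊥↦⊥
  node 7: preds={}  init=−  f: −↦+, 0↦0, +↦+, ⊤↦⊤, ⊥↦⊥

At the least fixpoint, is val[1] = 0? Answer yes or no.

no

Iteration log — 10 steps:
  step 1. node 0  ⊔preds=⊥  new=−  stable
  step 2. node 1  ⊔preds=⊥  new=⊥  stable
  step 3. node 2  ⊔preds=⊥  new=⊥  stable
  step 4. node 3  ⊔preds=⊥  new=⊥  stable
  step 5. node 4  ⊔preds=⊥  new=+  old=⊥  +wl: 2
  step 6. node 5  ⊔preds=⊥  new=+  old=⊥  +wl: 
  step 7. node 6  ⊔preds=−  new=+  old=⊥  +wl: 4
  step 8. node 7  ⊔preds=⊥  new=−  stable
  step 9. node 2  ⊔preds=+  new=−  old=⊥  +wl: 
  step 10. node 4  ⊔preds=+  new=+  stable

Least fixpoint reached:
  node 0: −
  node 1: ⊥
  node 2: −
  node 3: ⊥
  node 4: +
  node 5: +
  node 6: +
  node 7: −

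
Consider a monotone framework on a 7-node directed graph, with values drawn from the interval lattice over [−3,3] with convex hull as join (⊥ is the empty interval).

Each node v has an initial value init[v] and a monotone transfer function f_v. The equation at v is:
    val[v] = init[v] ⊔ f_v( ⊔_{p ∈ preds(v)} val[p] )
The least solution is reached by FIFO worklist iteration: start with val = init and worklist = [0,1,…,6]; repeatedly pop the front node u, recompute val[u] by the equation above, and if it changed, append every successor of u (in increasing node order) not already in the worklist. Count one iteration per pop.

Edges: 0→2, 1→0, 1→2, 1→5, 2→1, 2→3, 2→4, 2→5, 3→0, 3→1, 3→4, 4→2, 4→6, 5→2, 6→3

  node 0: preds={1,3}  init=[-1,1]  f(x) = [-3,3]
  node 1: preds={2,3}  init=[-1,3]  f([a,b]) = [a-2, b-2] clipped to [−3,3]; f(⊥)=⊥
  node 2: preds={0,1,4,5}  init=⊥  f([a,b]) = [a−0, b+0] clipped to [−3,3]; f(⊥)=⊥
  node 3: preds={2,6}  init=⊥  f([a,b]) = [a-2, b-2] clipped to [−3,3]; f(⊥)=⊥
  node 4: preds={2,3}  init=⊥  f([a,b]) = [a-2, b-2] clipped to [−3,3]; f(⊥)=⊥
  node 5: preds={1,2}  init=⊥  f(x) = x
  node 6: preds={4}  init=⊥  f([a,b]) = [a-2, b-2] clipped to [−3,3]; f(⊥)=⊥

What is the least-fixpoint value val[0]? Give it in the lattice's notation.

Iteration log — 12 steps:
  step 1. node 0  ⊔preds=[-1,3]  new=[-3,3]  old=[-1,1]  +wl: 
  step 2. node 1  ⊔preds=⊥  new=[-1,3]  stable
  step 3. node 2  ⊔preds=[-3,3]  new=[-3,3]  old=⊥  +wl: 1
  step 4. node 3  ⊔preds=[-3,3]  new=[-3,1]  old=⊥  +wl: 0
  step 5. node 4  ⊔preds=[-3,3]  new=[-3,1]  old=⊥  +wl: 2
  step 6. node 5  ⊔preds=[-3,3]  new=[-3,3]  old=⊥  +wl: 
  step 7. node 6  ⊔preds=[-3,1]  new=[-3,-1]  old=⊥  +wl: 3
  step 8. node 1  ⊔preds=[-3,3]  new=[-3,3]  old=[-1,3]  +wl: 5
  step 9. node 0  ⊔preds=[-3,3]  new=[-3,3]  stable
  step 10. node 2  ⊔preds=[-3,3]  new=[-3,3]  stable
  step 11. node 3  ⊔preds=[-3,3]  new=[-3,1]  stable
  step 12. node 5  ⊔preds=[-3,3]  new=[-3,3]  stable

Least fixpoint reached:
  node 0: [-3,3]
  node 1: [-3,3]
  node 2: [-3,3]
  node 3: [-3,1]
  node 4: [-3,1]
  node 5: [-3,3]
  node 6: [-3,-1]

[-3,3]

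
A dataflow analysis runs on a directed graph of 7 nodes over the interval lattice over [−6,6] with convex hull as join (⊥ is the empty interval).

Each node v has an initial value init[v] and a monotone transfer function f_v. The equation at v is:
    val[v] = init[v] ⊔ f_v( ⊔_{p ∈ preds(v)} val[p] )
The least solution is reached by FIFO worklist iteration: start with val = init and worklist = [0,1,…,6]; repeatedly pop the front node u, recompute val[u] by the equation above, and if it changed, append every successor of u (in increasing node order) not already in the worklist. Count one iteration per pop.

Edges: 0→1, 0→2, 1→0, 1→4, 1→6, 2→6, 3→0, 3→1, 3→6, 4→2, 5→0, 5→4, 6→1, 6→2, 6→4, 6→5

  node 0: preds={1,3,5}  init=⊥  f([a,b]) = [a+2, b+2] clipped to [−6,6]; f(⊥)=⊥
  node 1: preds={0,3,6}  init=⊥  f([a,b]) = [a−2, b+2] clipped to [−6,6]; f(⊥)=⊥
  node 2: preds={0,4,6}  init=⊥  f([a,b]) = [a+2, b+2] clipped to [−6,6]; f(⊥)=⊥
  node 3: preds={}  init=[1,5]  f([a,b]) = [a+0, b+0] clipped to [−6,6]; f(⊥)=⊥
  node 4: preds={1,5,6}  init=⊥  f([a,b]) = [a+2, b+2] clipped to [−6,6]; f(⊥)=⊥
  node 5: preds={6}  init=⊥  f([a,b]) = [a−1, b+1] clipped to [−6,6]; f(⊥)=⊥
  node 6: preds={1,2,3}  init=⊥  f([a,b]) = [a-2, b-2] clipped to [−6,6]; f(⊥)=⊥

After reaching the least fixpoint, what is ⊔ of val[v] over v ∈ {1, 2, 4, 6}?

[-6,6]

Iteration log — 24 steps:
  step 1. node 0  ⊔preds=[1,5]  new=[3,6]  old=⊥  +wl: 
  step 2. node 1  ⊔preds=[1,6]  new=[-1,6]  old=⊥  +wl: 0
  step 3. node 2  ⊔preds=[3,6]  new=[5,6]  old=⊥  +wl: 
  step 4. node 3  ⊔preds=⊥  new=[1,5]  stable
  step 5. node 4  ⊔preds=[-1,6]  new=[1,6]  old=⊥  +wl: 2
  step 6. node 5  ⊔preds=⊥  new=⊥  stable
  step 7. node 6  ⊔preds=[-1,6]  new=[-3,4]  old=⊥  +wl: 1,4,5
  step 8. node 0  ⊔preds=[-1,6]  new=[1,6]  old=[3,6]  +wl: 
  step 9. node 2  ⊔preds=[-3,6]  new=[-1,6]  old=[5,6]  +wl: 6
  step 10. node 1  ⊔preds=[-3,6]  new=[-5,6]  old=[-1,6]  +wl: 0
  step 11. node 4  ⊔preds=[-5,6]  new=[-3,6]  old=[1,6]  +wl: 2
  step 12. node 5  ⊔preds=[-3,4]  new=[-4,5]  old=⊥  +wl: 4
  step 13. node 6  ⊔preds=[-5,6]  new=[-6,4]  old=[-3,4]  +wl: 1,5
  step 14. node 0  ⊔preds=[-5,6]  new=[-3,6]  old=[1,6]  +wl: 
  step 15. node 2  ⊔preds=[-6,6]  new=[-4,6]  old=[-1,6]  +wl: 6
  step 16. node 4  ⊔preds=[-6,6]  new=[-4,6]  old=[-3,6]  +wl: 2
  step 17. node 1  ⊔preds=[-6,6]  new=[-6,6]  old=[-5,6]  +wl: 0,4
  step 18. node 5  ⊔preds=[-6,4]  new=[-6,5]  old=[-4,5]  +wl: 
  step 19. node 6  ⊔preds=[-6,6]  new=[-6,4]  stable
  step 20. node 2  ⊔preds=[-6,6]  new=[-4,6]  stable
  step 21. node 0  ⊔preds=[-6,6]  new=[-4,6]  old=[-3,6]  +wl: 1,2
  step 22. node 4  ⊔preds=[-6,6]  new=[-4,6]  stable
  step 23. node 1  ⊔preds=[-6,6]  new=[-6,6]  stable
  step 24. node 2  ⊔preds=[-6,6]  new=[-4,6]  stable

Least fixpoint reached:
  node 0: [-4,6]
  node 1: [-6,6]
  node 2: [-4,6]
  node 3: [1,5]
  node 4: [-4,6]
  node 5: [-6,5]
  node 6: [-6,4]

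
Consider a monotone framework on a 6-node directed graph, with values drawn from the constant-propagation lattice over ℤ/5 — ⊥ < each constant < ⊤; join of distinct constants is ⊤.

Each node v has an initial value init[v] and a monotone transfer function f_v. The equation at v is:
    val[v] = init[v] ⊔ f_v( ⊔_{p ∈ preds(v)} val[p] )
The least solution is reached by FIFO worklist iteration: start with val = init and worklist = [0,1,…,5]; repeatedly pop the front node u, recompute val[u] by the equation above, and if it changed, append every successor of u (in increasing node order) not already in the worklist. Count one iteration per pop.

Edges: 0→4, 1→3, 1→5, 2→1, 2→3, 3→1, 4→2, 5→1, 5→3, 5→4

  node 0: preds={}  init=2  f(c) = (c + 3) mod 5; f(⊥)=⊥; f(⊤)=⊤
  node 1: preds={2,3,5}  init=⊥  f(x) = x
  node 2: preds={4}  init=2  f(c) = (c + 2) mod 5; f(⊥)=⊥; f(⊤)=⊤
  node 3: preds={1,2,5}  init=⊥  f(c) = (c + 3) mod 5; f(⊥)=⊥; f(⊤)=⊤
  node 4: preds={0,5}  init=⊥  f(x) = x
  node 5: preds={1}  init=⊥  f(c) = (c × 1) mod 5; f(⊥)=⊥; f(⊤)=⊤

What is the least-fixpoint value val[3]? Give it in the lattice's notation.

⊤

Trace (15 dequeues):
  [1] u=0 | in ⊥ | out 2 | ==
  [2] u=1 | in 2 | out 2 | prev ⊥ | push {}
  [3] u=2 | in ⊥ | out 2 | ==
  [4] u=3 | in 2 | out 0 | prev ⊥ | push {1}
  [5] u=4 | in 2 | out 2 | prev ⊥ | push {2}
  [6] u=5 | in 2 | out 2 | prev ⊥ | push {3,4}
  [7] u=1 | in ⊤ | out ⊤ | prev 2 | push {5}
  [8] u=2 | in 2 | out ⊤ | prev 2 | push {1}
  [9] u=3 | in ⊤ | out ⊤ | prev 0 | push {}
  [10] u=4 | in 2 | out 2 | ==
  [11] u=5 | in ⊤ | out ⊤ | prev 2 | push {3,4}
  [12] u=1 | in ⊤ | out ⊤ | ==
  [13] u=3 | in ⊤ | out ⊤ | ==
  [14] u=4 | in ⊤ | out ⊤ | prev 2 | push {2}
  [15] u=2 | in ⊤ | out ⊤ | ==

Converged values:
  [0] 2
  [1] ⊤
  [2] ⊤
  [3] ⊤
  [4] ⊤
  [5] ⊤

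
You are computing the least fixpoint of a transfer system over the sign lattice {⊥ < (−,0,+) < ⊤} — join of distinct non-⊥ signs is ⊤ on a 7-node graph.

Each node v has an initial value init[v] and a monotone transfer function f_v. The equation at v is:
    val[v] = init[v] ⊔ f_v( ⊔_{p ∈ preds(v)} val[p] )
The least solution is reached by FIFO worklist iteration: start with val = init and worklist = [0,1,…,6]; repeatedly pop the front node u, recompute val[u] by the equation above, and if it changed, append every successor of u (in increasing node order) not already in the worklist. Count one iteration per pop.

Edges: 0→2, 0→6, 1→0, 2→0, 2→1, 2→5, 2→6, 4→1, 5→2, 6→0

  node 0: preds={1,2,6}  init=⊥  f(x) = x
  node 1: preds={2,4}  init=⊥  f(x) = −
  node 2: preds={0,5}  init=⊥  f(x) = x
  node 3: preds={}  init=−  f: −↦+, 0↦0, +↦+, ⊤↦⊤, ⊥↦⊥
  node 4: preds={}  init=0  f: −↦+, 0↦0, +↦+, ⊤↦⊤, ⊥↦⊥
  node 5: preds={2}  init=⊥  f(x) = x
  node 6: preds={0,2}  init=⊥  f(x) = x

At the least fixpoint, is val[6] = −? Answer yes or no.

yes

Worklist (14 pops):
  #1 pop 0: in=⊥ → ⊥ (no change)
  #2 pop 1: in=0 → − (was ⊥); enqueue [0]
  #3 pop 2: in=⊥ → ⊥ (no change)
  #4 pop 3: in=⊥ → − (no change)
  #5 pop 4: in=⊥ → 0 (no change)
  #6 pop 5: in=⊥ → ⊥ (no change)
  #7 pop 6: in=⊥ → ⊥ (no change)
  #8 pop 0: in=− → − (was ⊥); enqueue [2,6]
  #9 pop 2: in=− → − (was ⊥); enqueue [0,1,5]
  #10 pop 6: in=− → − (was ⊥); enqueue []
  #11 pop 0: in=− → − (no change)
  #12 pop 1: in=⊤ → − (no change)
  #13 pop 5: in=− → − (was ⊥); enqueue [2]
  #14 pop 2: in=− → − (no change)

Fixpoint:
  val[0] = −
  val[1] = −
  val[2] = −
  val[3] = −
  val[4] = 0
  val[5] = −
  val[6] = −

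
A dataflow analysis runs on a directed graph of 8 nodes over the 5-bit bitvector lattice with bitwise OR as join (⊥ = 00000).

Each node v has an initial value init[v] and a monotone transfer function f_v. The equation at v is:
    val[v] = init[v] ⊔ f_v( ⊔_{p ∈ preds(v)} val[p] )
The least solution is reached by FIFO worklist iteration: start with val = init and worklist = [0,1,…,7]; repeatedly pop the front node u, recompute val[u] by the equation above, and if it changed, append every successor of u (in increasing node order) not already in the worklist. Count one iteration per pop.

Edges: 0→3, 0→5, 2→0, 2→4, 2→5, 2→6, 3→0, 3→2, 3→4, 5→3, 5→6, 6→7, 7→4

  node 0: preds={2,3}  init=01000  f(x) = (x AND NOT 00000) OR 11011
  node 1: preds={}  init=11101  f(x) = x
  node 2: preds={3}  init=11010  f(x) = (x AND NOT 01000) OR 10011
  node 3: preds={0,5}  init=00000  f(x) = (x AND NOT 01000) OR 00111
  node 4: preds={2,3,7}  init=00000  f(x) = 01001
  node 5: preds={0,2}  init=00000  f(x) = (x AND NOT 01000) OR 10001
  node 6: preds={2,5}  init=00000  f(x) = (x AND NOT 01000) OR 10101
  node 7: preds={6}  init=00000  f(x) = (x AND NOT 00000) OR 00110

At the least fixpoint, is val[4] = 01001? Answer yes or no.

yes

Worklist (16 pops):
  #1 pop 0: in=11010 → 11011 (was 01000); enqueue []
  #2 pop 1: in=00000 → 11101 (no change)
  #3 pop 2: in=00000 → 11011 (was 11010); enqueue [0]
  #4 pop 3: in=11011 → 10111 (was 00000); enqueue [2]
  #5 pop 4: in=11111 → 01001 (was 00000); enqueue []
  #6 pop 5: in=11011 → 10011 (was 00000); enqueue [3]
  #7 pop 6: in=11011 → 10111 (was 00000); enqueue []
  #8 pop 7: in=10111 → 10111 (was 00000); enqueue [4]
  #9 pop 0: in=11111 → 11111 (was 11011); enqueue [5]
  #10 pop 2: in=10111 → 11111 (was 11011); enqueue [0,6]
  #11 pop 3: in=11111 → 10111 (no change)
  #12 pop 4: in=11111 → 01001 (no change)
  #13 pop 5: in=11111 → 10111 (was 10011); enqueue [3]
  #14 pop 0: in=11111 → 11111 (no change)
  #15 pop 6: in=11111 → 10111 (no change)
  #16 pop 3: in=11111 → 10111 (no change)

Fixpoint:
  val[0] = 11111
  val[1] = 11101
  val[2] = 11111
  val[3] = 10111
  val[4] = 01001
  val[5] = 10111
  val[6] = 10111
  val[7] = 10111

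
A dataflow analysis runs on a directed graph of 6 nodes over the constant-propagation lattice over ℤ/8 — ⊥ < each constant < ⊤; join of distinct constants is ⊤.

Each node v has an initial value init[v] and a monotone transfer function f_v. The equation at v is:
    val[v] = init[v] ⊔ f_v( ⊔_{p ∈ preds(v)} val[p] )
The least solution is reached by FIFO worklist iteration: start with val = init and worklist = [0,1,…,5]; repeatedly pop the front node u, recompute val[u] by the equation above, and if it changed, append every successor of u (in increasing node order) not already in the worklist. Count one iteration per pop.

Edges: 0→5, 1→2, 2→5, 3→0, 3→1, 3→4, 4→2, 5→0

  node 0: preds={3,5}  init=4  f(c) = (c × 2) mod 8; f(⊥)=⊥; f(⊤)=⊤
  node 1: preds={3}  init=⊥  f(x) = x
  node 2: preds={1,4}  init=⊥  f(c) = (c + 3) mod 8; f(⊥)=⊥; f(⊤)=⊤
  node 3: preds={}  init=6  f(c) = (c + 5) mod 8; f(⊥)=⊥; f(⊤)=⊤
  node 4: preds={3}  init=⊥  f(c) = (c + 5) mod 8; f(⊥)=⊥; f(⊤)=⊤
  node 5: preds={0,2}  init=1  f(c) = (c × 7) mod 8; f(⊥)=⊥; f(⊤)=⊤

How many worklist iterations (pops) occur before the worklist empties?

9

Iteration log — 9 steps:
  step 1. node 0  ⊔preds=⊤  new=⊤  old=4  +wl: 
  step 2. node 1  ⊔preds=6  new=6  old=⊥  +wl: 
  step 3. node 2  ⊔preds=6  new=1  old=⊥  +wl: 
  step 4. node 3  ⊔preds=⊥  new=6  stable
  step 5. node 4  ⊔preds=6  new=3  old=⊥  +wl: 2
  step 6. node 5  ⊔preds=⊤  new=⊤  old=1  +wl: 0
  step 7. node 2  ⊔preds=⊤  new=⊤  old=1  +wl: 5
  step 8. node 0  ⊔preds=⊤  new=⊤  stable
  step 9. node 5  ⊔preds=⊤  new=⊤  stable

Least fixpoint reached:
  node 0: ⊤
  node 1: 6
  node 2: ⊤
  node 3: 6
  node 4: 3
  node 5: ⊤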